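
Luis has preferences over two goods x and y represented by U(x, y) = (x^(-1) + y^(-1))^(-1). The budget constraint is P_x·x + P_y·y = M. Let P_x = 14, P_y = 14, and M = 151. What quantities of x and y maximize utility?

x* = 5.3929, y* = 5.3929

From the CES first-order condition, (y/x)^(2) = P_x/P_y.
Hence y/x = (P_x/P_y)^(1/(2)), i.e. raised to the 0.5 power.
With the ratio pinned down, the budget gives x* = M/(P_x + P_y·(y/x)) and y* = (y/x)·x*.
Numerically y/x = 1, so x* = 151/(14 + 14·1) = 5.3929 and y* = 1·5.3929 = 5.3929.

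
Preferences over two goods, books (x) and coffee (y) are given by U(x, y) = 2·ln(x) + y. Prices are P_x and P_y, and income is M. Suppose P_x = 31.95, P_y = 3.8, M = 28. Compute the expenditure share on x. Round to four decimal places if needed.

share on x = 0.2714

Set MRS = P_x/P_y: (2/x)/1 = P_x/P_y.
So x*(P_x,P_y) = 2·P_y/P_x, independent of income; and y* = (M − 2·P_y)/P_y.
At the given prices: x* = 2·3.8/31.95 = 0.2379, and y* = 5.3684.
Expenditure on x: 31.95·0.2379 = 7.6; share = 0.2714.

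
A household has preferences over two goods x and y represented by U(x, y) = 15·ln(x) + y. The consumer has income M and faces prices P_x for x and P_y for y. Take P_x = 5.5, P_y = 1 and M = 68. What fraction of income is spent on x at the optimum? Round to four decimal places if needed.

Set MRS = P_x/P_y: (15/x)/1 = P_x/P_y.
So x*(P_x,P_y) = 15·P_y/P_x, independent of income; and y* = (M − 15·P_y)/P_y.
At the given prices: x* = 15·1/5.5 = 2.7273, and y* = 53.
Expenditure on x: 5.5·2.7273 = 15; share = 0.2206.

share on x = 0.2206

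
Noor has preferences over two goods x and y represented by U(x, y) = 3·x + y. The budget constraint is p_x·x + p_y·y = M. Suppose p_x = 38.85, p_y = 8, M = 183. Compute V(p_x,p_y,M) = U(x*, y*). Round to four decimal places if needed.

V = 22.875

Linear utility — the consumer picks whichever good has higher MU/price: 3/38.85 = 0.0772 vs 1/8 = 0.125.
y gives more utility per dollar, so spend all income on y: y* = M/p_y, x* = 0.
Numerically: x* = 0, y* = 22.875.
Utility at the optimum: U(0, 22.875) = 22.875.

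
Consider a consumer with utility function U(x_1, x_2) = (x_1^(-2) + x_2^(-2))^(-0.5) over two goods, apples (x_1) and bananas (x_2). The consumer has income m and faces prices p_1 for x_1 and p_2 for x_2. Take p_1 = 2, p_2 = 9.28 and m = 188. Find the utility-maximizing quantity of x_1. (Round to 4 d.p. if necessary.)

From the CES first-order condition, (x_2/x_1)^(3) = p_1/p_2.
Hence x_2/x_1 = (p_1/p_2)^(1/(3)), i.e. raised to the 1/3 power.
With the ratio pinned down, the budget gives x_1* = m/(p_1 + p_2·(x_2/x_1)) and x_2* = (x_2/x_1)·x_1*.
Numerically x_2/x_1 = 0.599553, so x_1* = 188/(2 + 9.28·0.599553) = 24.8551.

x_1* = 24.8551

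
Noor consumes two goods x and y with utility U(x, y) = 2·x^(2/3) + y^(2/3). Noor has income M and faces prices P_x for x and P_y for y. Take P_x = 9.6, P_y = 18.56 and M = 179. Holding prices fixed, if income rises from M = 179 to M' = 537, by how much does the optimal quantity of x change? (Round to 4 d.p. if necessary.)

Δx* = 36.0849

From the CES first-order condition, 2·(y/x)^(1/3) = P_x/P_y.
Solve for the ratio: y/x = [(1/2)·P_x/P_y]^(3).
Substitute y = (y/x)·x into the budget: x* = M/(P_x + P_y·(y/x)).
Numerically y/x = 0.017298, so x* = 179/(9.6 + 18.56·0.017298) = 18.0425.
At M' = 537: x* = 54.1274. Change: 54.1274 − 18.0425 = 36.0849.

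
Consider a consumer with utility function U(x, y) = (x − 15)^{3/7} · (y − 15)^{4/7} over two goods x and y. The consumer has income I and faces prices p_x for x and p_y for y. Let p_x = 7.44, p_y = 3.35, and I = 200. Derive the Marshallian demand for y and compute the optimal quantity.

Let x' = x−15, y' = y−15. MRS = (3/4)·y'/x' = p_x/p_y.
After buying the subsistence bundle (15, 15), a share 3/7 of the remaining income goes to x: x* = 15 + 3/7·(I − 15p_x − 15p_y)/p_x.
Discretionary income = 200 − 15·7.44 − 15·3.35 = 38.15; y* = 15 + 4/7·38.15/3.35 = 21.5075.

y* = 21.5075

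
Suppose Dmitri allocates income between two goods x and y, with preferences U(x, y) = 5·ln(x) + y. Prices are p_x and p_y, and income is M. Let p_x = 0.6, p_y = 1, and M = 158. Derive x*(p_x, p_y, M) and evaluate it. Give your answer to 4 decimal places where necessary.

x* = 8.3333

So x*(p_x,p_y) = 5·p_y/p_x, independent of income; and y* = (M − 5·p_y)/p_y.
At the given prices: x* = 5·1/0.6 = 8.3333.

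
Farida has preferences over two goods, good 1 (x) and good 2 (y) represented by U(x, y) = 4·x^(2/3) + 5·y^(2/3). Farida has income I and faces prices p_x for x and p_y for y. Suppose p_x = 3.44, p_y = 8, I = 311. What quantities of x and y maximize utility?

x* = 66.4204, y* = 10.3142

MRS = MU_x/MU_y = (4/5)·(y/x)^(1/3). Set equal to p_x/p_y.
Solve for the ratio: y/x = [(5/4)·p_x/p_y]^(3).
Substitute y = (y/x)·x into the budget: x* = I/(p_x + p_y·(y/x)).
Numerically y/x = 0.155287, so x* = 311/(3.44 + 8·0.155287) = 66.4204 and y* = 0.155287·66.4204 = 10.3142.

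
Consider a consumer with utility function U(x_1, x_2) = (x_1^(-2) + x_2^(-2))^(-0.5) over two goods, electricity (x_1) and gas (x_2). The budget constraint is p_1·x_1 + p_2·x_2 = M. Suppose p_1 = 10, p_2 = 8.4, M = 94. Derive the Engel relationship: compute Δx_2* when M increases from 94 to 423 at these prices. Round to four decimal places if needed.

MRS = MU_x_1/MU_x_2 = (x_2/x_1)^(3). Set equal to p_1/p_2.
Hence x_2/x_1 = (p_1/p_2)^(1/(3)), i.e. raised to the 1/3 power.
With the ratio pinned down, the budget gives x_1* = M/(p_1 + p_2·(x_2/x_1)) and x_2* = (x_2/x_1)·x_1*.
Numerically x_2/x_1 = 1.05984, so x_1* = 94/(10 + 8.4·1.05984) = 4.9728 and x_2* = 1.05984·4.9728 = 5.2704.
At M' = 423: x_2* = 23.7169. Change: 23.7169 − 5.2704 = 18.4465.

Δx_2* = 18.4465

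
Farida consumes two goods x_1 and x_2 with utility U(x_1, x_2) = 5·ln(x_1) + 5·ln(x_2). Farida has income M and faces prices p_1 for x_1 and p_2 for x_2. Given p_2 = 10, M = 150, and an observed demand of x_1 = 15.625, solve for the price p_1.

The MRS is x_2/x_1. Set MRS = p_1/p_2.
Rearranging, p_2·x_2 = p_1·x_1. Substituting into the budget gives p_1·x_1·(1 + 1) = M.
Demand: x_1*(p_1,p_2,M) = 0.5·M/p_1 and x_2* = 0.5·M/p_2.
Set x_1* = 15.625 in the demand function and solve for p_1: p_1 = 4.8.

p_1 = 4.8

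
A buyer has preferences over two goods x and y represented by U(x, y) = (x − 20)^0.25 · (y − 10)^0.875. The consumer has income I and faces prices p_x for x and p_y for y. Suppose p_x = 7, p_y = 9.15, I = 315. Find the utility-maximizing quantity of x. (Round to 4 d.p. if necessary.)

This is Cobb-Douglas in (x−20, y−10): tangency gives 0.25·p_y·(y−10) = 0.875·p_x·(x−20).
After buying the subsistence bundle (20, 10), a share 2/9 of the remaining income goes to x: x* = 20 + 2/9·(I − 20p_x − 10p_y)/p_x.
Discretionary income = 315 − 20·7 − 10·9.15 = 83.5; x* = 20 + 2/9·83.5/7 = 22.6508.

x* = 22.6508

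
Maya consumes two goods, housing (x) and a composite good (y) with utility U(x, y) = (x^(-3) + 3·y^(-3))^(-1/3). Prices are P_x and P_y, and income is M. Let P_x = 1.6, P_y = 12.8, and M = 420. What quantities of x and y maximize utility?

From the CES first-order condition, (1/3)·(y/x)^(4) = P_x/P_y.
Solve for the ratio: y/x = [3·P_x/P_y]^(0.25).
Substitute y = (y/x)·x into the budget: x* = M/(P_x + P_y·(y/x)).
Numerically y/x = 0.782542, so x* = 420/(1.6 + 12.8·0.782542) = 36.1553 and y* = 0.782542·36.1553 = 28.2931.

x* = 36.1553, y* = 28.2931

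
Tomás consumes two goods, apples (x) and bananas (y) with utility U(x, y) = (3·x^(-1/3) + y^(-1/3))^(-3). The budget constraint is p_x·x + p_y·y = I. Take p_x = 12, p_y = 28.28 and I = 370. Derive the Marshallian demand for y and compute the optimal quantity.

y* = 4.6072

From the CES first-order condition, 3·(y/x)^(4/3) = p_x/p_y.
Hence y/x = ((1/3)·p_x/p_y)^(1/(4/3)), i.e. raised to the 0.75 power.
With the ratio pinned down, the budget gives x* = I/(p_x + p_y·(y/x)) and y* = (y/x)·x*.
Numerically y/x = 0.23064, so x* = 370/(12 + 28.28·0.23064) = 19.9757 and y* = 0.23064·19.9757 = 4.6072.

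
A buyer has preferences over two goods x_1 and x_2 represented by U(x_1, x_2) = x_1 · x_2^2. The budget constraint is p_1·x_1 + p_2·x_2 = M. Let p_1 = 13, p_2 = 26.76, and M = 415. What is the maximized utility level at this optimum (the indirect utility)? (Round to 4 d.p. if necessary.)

V = 1137.4307

MU_x_1/MU_x_2 = (x_2)/(2·x_1); tangency sets this equal to p_1/p_2.
Rearranging, p_2·x_2 = 2·p_1·x_1. Substituting into the budget gives p_1·x_1·(1 + 2) = M.
Demand: x_1*(p_1,p_2,M) = 1/3·M/p_1 and x_2* = 2/3·M/p_2.
At p_1=13, p_2=26.76, M=415: x_1* = 1/3·415/13 = 10.641, x_2* = 10.3388.
Utility at the optimum: U(10.641, 10.3388) = 1137.4307.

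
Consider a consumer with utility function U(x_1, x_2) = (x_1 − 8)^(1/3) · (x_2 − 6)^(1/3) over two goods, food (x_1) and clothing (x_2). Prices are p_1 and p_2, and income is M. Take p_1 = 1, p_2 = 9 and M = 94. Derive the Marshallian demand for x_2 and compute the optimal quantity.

MRS = (x_2−6)/(x_1−8). Tangency with p_1/p_2 gives x_2−6 = (p_1/p_2)·(x_1−8).
After buying the subsistence bundle (8, 6), a share 0.5 of the remaining income goes to x_1: x_1* = 8 + 0.5·(M − 8p_1 − 6p_2)/p_1.
Discretionary income = 94 − 8·1 − 6·9 = 32; x_2* = 6 + 0.5·32/9 = 7.7778.

x_2* = 7.7778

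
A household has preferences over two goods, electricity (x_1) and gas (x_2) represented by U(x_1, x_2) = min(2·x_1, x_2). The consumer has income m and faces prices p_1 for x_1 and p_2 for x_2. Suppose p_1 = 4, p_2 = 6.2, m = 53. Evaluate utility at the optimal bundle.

V = 6.4634

With perfect complements, no substitution: consume in ratio x_1:x_2 = 1:2.
Budget: p_1·x_1 + p_2·2·x_1 = m, so (p_1 + 2·p_2)·x_1 = m.
Demand: x_1*(p_1,p_2,m) = m/(p_1 + 2·p_2), x_2* = 2·m/(p_1 + 2·p_2).
Here 4 + 2·6.2 = 16.4, giving x_1* = 3.2317 and x_2* = 6.4634.
Utility at the optimum: U(3.2317, 6.4634) = 6.4634.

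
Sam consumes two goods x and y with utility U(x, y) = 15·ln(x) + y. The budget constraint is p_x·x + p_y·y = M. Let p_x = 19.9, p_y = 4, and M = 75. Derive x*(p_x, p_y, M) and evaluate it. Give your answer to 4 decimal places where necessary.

MU_x = 15/x, MU_y = 1. Tangency: 15/x = p_x/p_y.
So x*(p_x,p_y) = 15·p_y/p_x, independent of income; and y* = (M − 15·p_y)/p_y.
At the given prices: x* = 15·4/19.9 = 3.0151.

x* = 3.0151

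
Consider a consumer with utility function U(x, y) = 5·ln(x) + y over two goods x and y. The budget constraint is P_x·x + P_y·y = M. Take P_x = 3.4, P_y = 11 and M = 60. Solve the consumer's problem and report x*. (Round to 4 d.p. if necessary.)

MU_x = 5/x, MU_y = 1. Tangency: 5/x = P_x/P_y.
So x*(P_x,P_y) = 5·P_y/P_x, independent of income; and y* = (M − 5·P_y)/P_y.
At the given prices: x* = 5·11/3.4 = 16.1765.

x* = 16.1765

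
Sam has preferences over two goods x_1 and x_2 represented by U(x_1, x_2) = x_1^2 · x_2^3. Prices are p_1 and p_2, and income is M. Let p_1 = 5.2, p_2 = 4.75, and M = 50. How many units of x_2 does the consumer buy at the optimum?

The MRS is (2/3)·x_2/x_1. Set MRS = p_1/p_2.
So 2·p_2·x_2 = 3·p_1·x_1; combined with the budget, a share 0.4 of income goes to x_1.
Demand: x_1*(p_1,p_2,M) = 0.4·M/p_1 and x_2* = 0.6·M/p_2.
At p_1=5.2, p_2=4.75, M=50: x_2* = 0.6·50/4.75 = 6.3158.

x_2* = 6.3158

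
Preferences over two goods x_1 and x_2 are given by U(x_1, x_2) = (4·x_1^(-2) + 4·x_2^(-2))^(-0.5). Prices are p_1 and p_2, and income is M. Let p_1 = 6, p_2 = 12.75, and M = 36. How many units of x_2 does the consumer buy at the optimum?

MRS = MU_x_1/MU_x_2 = (x_2/x_1)^(3). Set equal to p_1/p_2.
Solve for the ratio: x_2/x_1 = [p_1/p_2]^(1/3).
Substitute x_2 = (x_2/x_1)·x_1 into the budget: x_1* = M/(p_1 + p_2·(x_2/x_1)).
Numerically x_2/x_1 = 0.777822, so x_1* = 36/(6 + 12.75·0.777822) = 2.2617 and x_2* = 0.777822·2.2617 = 1.7592.

x_2* = 1.7592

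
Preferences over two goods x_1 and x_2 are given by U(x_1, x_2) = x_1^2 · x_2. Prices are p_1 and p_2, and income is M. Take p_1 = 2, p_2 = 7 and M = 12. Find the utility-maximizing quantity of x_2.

Demand: x_1*(p_1,p_2,M) = 2/3·M/p_1 and x_2* = 1/3·M/p_2.
At p_1=2, p_2=7, M=12: x_2* = 1/3·12/7 = 0.5714.

x_2* = 0.5714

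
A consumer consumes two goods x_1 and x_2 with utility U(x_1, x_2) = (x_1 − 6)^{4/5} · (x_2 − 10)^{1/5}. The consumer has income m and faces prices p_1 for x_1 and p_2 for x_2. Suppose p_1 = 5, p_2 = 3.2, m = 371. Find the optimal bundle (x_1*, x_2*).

x_1* = 55.44, x_2* = 29.3125

After buying the subsistence bundle (6, 10), a share 0.8 of the remaining income goes to x_1: x_1* = 6 + 0.8·(m − 6p_1 − 10p_2)/p_1.
Discretionary income = 371 − 6·5 − 10·3.2 = 309; x_1* = 6 + 0.8·309/5 = 55.44; x_2* = 10 + 0.2·309/3.2 = 29.3125.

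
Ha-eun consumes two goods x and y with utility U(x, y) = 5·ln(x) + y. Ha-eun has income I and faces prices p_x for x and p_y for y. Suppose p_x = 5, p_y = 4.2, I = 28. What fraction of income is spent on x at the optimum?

share on x = 0.75

MU_x = 5/x, MU_y = 1. Tangency: 5/x = p_x/p_y.
So x*(p_x,p_y) = 5·p_y/p_x, independent of income; and y* = (I − 5·p_y)/p_y.
At the given prices: x* = 5·4.2/5 = 4.2, and y* = 1.6667.
Expenditure on x: 5·4.2 = 21; share = 0.75.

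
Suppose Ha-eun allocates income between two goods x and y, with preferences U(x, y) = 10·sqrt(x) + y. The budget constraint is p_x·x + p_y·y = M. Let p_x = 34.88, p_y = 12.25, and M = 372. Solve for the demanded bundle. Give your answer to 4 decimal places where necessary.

x* = 3.0836, y* = 21.5872

MU_x = 5/√x, MU_y = 1. Tangency: 5/√x = p_x/p_y.
Thus x* = (5·p_y/p_x)² — independent of M — with the rest of income spent on y.
Plugging in: x* = (5·12.25/34.88)² = 3.0836, y* = 21.5872.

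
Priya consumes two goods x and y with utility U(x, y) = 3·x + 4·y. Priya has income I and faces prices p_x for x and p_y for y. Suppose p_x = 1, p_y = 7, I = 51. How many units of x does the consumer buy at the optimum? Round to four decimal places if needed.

x* = 51

Perfect substitutes: compare marginal utility per dollar. 3/p_x vs 4/p_y → 3 vs 0.5714.
x gives more utility per dollar, so spend all income on x: x* = I/p_x, y* = 0.
Numerically: x* = 51, y* = 0.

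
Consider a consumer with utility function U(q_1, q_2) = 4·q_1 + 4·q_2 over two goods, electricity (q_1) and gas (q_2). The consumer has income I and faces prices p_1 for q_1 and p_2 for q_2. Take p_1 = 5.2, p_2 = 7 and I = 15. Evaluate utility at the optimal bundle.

q_1 gives more utility per dollar, so spend all income on q_1: q_1* = I/p_1, q_2* = 0.
Numerically: q_1* = 2.8846, q_2* = 0.
Utility at the optimum: U(2.8846, 0) = 11.5385.

V = 11.5385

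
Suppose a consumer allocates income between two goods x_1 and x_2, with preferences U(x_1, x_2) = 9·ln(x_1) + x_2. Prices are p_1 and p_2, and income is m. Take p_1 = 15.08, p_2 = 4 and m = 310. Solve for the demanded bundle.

Set MRS = p_1/p_2: (9/x_1)/1 = p_1/p_2.
So x_1*(p_1,p_2) = 9·p_2/p_1, independent of income; and x_2* = (m − 9·p_2)/p_2.
At the given prices: x_1* = 9·4/15.08 = 2.3873, and x_2* = 68.5.

x_1* = 2.3873, x_2* = 68.5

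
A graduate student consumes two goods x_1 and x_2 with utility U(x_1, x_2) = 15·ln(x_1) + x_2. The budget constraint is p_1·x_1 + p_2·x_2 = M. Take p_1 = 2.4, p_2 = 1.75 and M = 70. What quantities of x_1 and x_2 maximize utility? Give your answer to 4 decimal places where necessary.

Set MRS = p_1/p_2: (15/x_1)/1 = p_1/p_2.
So x_1*(p_1,p_2) = 15·p_2/p_1, independent of income; and x_2* = (M − 15·p_2)/p_2.
At the given prices: x_1* = 15·1.75/2.4 = 10.9375, and x_2* = 25.

x_1* = 10.9375, x_2* = 25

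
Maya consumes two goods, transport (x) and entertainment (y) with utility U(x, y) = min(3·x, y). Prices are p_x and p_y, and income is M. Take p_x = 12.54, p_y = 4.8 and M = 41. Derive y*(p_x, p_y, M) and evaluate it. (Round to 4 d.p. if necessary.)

y* = 4.5657

With perfect complements, no substitution: consume in ratio x:y = 1:3.
Budget: p_x·x + p_y·3·x = M, so (p_x + 3·p_y)·x = M.
Demand: x*(p_x,p_y,M) = M/(p_x + 3·p_y), y* = 3·M/(p_x + 3·p_y).
Here 12.54 + 3·4.8 = 26.94, giving y* = 4.5657.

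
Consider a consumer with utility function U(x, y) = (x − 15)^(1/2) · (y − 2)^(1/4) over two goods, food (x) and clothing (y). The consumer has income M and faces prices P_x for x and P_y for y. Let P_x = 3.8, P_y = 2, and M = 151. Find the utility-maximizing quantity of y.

y* = 17

MRS = 2·(y−2)/(x−15). Tangency with P_x/P_y gives y−2 = (1/2)·(P_x/P_y)·(x−15).
After buying the subsistence bundle (15, 2), a share 2/3 of the remaining income goes to x: x* = 15 + 2/3·(M − 15P_x − 2P_y)/P_x.
Discretionary income = 151 − 15·3.8 − 2·2 = 90; y* = 2 + 1/3·90/2 = 17.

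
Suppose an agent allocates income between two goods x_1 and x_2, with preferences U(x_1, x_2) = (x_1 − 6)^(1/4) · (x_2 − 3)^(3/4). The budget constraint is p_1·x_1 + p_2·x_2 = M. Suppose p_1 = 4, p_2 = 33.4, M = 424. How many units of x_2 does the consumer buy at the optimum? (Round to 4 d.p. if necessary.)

Let x_1' = x_1−6, x_2' = x_2−3. MRS = (1/3)·x_2'/x_1' = p_1/p_2.
After buying the subsistence bundle (6, 3), a share 0.25 of the remaining income goes to x_1: x_1* = 6 + 0.25·(M − 6p_1 − 3p_2)/p_1.
Discretionary income = 424 − 6·4 − 3·33.4 = 299.8; x_2* = 3 + 0.75·299.8/33.4 = 9.732.

x_2* = 9.732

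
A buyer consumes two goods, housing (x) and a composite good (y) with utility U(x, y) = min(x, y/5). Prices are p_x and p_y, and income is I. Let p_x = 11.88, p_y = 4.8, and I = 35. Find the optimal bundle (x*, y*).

x* = 0.9755, y* = 4.8774

Demand: x*(p_x,p_y,I) = I/(p_x + 5·p_y), y* = 5·I/(p_x + 5·p_y).
Here 11.88 + 5·4.8 = 35.88, giving x* = 0.9755 and y* = 4.8774.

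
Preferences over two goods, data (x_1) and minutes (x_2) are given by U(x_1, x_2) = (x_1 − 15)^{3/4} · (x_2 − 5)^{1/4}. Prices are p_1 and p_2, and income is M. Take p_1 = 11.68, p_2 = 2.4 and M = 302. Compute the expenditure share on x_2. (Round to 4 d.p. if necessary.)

share on x_2 = 0.1348

MRS = 3·(x_2−5)/(x_1−15). Tangency with p_1/p_2 gives x_2−5 = (1/3)·(p_1/p_2)·(x_1−15).
After buying the subsistence bundle (15, 5), a share 0.75 of the remaining income goes to x_1: x_1* = 15 + 0.75·(M − 15p_1 − 5p_2)/p_1.
Discretionary income = 302 − 15·11.68 − 5·2.4 = 114.8; x_1* = 15 + 0.75·114.8/11.68 = 22.3716; x_2* = 5 + 0.25·114.8/2.4 = 16.9583.
Expenditure on x_2: 2.4·16.9583 = 40.7; share = 0.1348.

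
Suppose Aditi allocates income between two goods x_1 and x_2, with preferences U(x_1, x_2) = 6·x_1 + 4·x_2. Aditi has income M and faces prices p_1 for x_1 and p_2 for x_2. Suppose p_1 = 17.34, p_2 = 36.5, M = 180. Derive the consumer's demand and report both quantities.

x_1* = 10.3806, x_2* = 0

x_1 gives more utility per dollar, so spend all income on x_1: x_1* = M/p_1, x_2* = 0.
Numerically: x_1* = 10.3806, x_2* = 0.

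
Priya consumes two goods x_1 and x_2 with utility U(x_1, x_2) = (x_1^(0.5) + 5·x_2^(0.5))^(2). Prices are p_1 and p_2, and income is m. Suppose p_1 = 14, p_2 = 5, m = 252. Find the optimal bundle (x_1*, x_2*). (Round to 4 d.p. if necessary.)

x_1* = 0.2535, x_2* = 49.6901

With the ratio pinned down, the budget gives x_1* = m/(p_1 + p_2·(x_2/x_1)) and x_2* = (x_2/x_1)·x_1*.
Numerically x_2/x_1 = 196, so x_1* = 252/(14 + 5·196) = 0.2535 and x_2* = 196·0.2535 = 49.6901.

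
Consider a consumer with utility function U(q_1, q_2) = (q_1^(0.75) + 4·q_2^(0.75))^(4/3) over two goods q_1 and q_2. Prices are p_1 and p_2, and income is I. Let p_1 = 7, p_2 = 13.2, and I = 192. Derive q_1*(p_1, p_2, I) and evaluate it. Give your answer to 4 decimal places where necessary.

MU_q_1 ∝ q_1^(-0.25), MU_q_2 ∝ 4·q_2^(-0.25), so MRS = (1/4)·(q_2/q_1)^(0.25) = p_1/p_2.
Hence q_2/q_1 = (4·p_1/p_2)^(1/(0.25)), i.e. raised to the 4 power.
With the ratio pinned down, the budget gives q_1* = I/(p_1 + p_2·(q_2/q_1)) and q_2* = (q_2/q_1)·q_1*.
Numerically q_2/q_1 = 20.245868, so q_1* = 192/(7 + 13.2·20.245868) = 0.7001.

q_1* = 0.7001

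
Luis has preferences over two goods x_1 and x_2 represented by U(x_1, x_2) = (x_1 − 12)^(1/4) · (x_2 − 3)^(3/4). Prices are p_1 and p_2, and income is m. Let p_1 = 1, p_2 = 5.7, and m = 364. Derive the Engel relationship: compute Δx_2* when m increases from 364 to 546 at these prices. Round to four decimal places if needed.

Substituting into the budget: x_1* = 12 + 0.25·(m − 12·p_1 − 3·p_2)/p_1, and x_2* = 3 + 0.75·(…)/p_2.
Discretionary income = 364 − 12·1 − 3·5.7 = 334.9; x_2* = 3 + 0.75·334.9/5.7 = 47.0658.
At m' = 546: x_2* = 71.0132. Change: 71.0132 − 47.0658 = 23.9474.

Δx_2* = 23.9474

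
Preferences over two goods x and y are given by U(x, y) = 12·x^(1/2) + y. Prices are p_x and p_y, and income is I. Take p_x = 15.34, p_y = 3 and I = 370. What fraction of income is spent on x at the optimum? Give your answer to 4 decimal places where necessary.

Utility is quasi-linear in y; the FOC for x is 6/√x = p_x/p_y.
Solve: √x = 6·p_y/p_x, so x*(p_x,p_y) = (6·p_y/p_x)², and y* = (I − p_x·x*)/p_y.
Plugging in: x* = (6·3/15.34)² = 1.3769, y* = 116.2929.
Expenditure on x: 15.34·1.3769 = 21.1213; share = 0.0571.

share on x = 0.0571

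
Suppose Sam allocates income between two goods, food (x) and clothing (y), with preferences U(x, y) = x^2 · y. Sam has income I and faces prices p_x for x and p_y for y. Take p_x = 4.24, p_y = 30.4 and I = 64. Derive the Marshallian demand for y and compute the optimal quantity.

y* = 0.7018

The MRS is 2·y/x. Set MRS = p_x/p_y.
Rearranging, p_y·y = (1/2)·p_x·x. Substituting into the budget gives p_x·x·(1 + (1/2)) = I.
Demand: x*(p_x,p_y,I) = 2/3·I/p_x and y* = 1/3·I/p_y.
At p_x=4.24, p_y=30.4, I=64: y* = 1/3·64/30.4 = 0.7018.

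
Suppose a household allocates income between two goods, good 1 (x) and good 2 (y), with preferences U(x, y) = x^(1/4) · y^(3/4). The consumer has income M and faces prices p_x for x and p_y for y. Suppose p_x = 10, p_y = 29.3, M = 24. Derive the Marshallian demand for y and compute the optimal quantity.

Tangency: MRS = (1/3)·y/x = p_x/p_y.
So 0.25·p_y·y = 0.75·p_x·x; combined with the budget, a share 0.25 of income goes to x.
Demand: x*(p_x,p_y,M) = 0.25·M/p_x and y* = 0.75·M/p_y.
At p_x=10, p_y=29.3, M=24: y* = 0.75·24/29.3 = 0.6143.

y* = 0.6143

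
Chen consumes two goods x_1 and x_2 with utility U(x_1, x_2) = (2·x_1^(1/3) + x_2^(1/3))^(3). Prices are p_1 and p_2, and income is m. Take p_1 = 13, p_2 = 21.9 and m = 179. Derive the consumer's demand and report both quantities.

x_1* = 10.8215, x_2* = 1.7498

From the CES first-order condition, 2·(x_2/x_1)^(2/3) = p_1/p_2.
Solve for the ratio: x_2/x_1 = [(1/2)·p_1/p_2]^(1.5).
With the ratio pinned down, the budget gives x_1* = m/(p_1 + p_2·(x_2/x_1)) and x_2* = (x_2/x_1)·x_1*.
Numerically x_2/x_1 = 0.161698, so x_1* = 179/(13 + 21.9·0.161698) = 10.8215 and x_2* = 0.161698·10.8215 = 1.7498.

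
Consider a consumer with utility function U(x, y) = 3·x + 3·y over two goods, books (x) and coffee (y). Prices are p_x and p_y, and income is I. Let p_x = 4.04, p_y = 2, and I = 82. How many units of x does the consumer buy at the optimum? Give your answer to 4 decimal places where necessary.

Perfect substitutes: compare marginal utility per dollar. 3/p_x vs 3/p_y → 0.7426 vs 1.5.
y gives more utility per dollar, so spend all income on y: y* = I/p_y, x* = 0.
Numerically: x* = 0, y* = 41.

x* = 0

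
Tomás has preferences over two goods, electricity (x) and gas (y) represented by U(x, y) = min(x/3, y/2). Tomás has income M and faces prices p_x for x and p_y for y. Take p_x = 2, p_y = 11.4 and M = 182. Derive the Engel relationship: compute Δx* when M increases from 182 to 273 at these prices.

Δx* = 9.4792

With perfect complements, no substitution: consume in ratio x:y = 3:2.
Budget: p_x·x + p_y·(2/3)·x = M, so (3·p_x + 2·p_y)·x = 3·M.
Demand: x*(p_x,p_y,M) = 3·M/(3·p_x + 2·p_y), y* = 2·M/(3·p_x + 2·p_y).
Here 3·2 + 2·11.4 = 28.8, giving x* = 18.9583.
At M' = 273: x* = 28.4375. Change: 28.4375 − 18.9583 = 9.4792.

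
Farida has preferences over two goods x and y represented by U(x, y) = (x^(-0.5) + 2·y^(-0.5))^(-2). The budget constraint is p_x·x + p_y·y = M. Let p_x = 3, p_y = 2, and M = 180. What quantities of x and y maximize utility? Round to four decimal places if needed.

x* = 25.1391, y* = 52.2914

Substitute y = (y/x)·x into the budget: x* = M/(p_x + p_y·(y/x)).
Numerically y/x = 2.080084, so x* = 180/(3 + 2·2.080084) = 25.1391 and y* = 2.080084·25.1391 = 52.2914.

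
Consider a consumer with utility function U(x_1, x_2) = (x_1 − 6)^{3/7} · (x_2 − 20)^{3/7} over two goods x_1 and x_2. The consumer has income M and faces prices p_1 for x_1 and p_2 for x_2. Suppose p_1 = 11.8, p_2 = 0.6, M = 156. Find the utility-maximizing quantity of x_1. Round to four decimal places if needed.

x_1* = 9.1017

Let x_1' = x_1−6, x_2' = x_2−20. MRS = x_2'/x_1' = p_1/p_2.
After buying the subsistence bundle (6, 20), a share 0.5 of the remaining income goes to x_1: x_1* = 6 + 0.5·(M − 6p_1 − 20p_2)/p_1.
Discretionary income = 156 − 6·11.8 − 20·0.6 = 73.2; x_1* = 6 + 0.5·73.2/11.8 = 9.1017.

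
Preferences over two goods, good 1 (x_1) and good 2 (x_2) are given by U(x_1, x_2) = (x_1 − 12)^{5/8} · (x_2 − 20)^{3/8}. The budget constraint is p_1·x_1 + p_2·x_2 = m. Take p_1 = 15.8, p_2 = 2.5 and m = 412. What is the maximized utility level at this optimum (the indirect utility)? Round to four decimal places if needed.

V = 11.2418

After buying the subsistence bundle (12, 20), a share 0.625 of the remaining income goes to x_1: x_1* = 12 + 0.625·(m − 12p_1 − 20p_2)/p_1.
Discretionary income = 412 − 12·15.8 − 20·2.5 = 172.4; x_1* = 12 + 0.625·172.4/15.8 = 18.8196; x_2* = 20 + 0.375·172.4/2.5 = 45.86.
Utility at the optimum: U(18.8196, 45.86) = 11.2418.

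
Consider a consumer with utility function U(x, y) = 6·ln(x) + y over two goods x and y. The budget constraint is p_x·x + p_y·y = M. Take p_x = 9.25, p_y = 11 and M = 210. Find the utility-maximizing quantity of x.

x* = 7.1351

MU_x = 6/x, MU_y = 1. Tangency: 6/x = p_x/p_y.
So x*(p_x,p_y) = 6·p_y/p_x, independent of income; and y* = (M − 6·p_y)/p_y.
At the given prices: x* = 6·11/9.25 = 7.1351.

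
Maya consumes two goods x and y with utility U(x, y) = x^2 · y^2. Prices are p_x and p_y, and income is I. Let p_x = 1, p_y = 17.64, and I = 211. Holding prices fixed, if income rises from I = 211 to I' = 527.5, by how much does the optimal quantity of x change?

Δx* = 158.25

MU_x/MU_y = (2·y)/(2·x); tangency sets this equal to p_x/p_y.
So 2·p_y·y = 2·p_x·x; combined with the budget, a share 0.5 of income goes to x.
Demand: x*(p_x,p_y,I) = 0.5·I/p_x and y* = 0.5·I/p_y.
At p_x=1, p_y=17.64, I=211: x* = 0.5·211/1 = 105.5.
At I' = 527.5: x* = 263.75. Change: 263.75 − 105.5 = 158.25.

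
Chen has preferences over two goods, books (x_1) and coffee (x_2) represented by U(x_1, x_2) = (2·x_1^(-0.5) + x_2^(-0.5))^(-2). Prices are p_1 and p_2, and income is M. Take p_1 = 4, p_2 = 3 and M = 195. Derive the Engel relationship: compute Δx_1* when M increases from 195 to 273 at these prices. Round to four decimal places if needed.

Δx_1* = 12.4018

From the CES first-order condition, 2·(x_2/x_1)^(1.5) = p_1/p_2.
Solve for the ratio: x_2/x_1 = [(1/2)·p_1/p_2]^(2/3).
With the ratio pinned down, the budget gives x_1* = M/(p_1 + p_2·(x_2/x_1)) and x_2* = (x_2/x_1)·x_1*.
Numerically x_2/x_1 = 0.763143, so x_1* = 195/(4 + 3·0.763143) = 31.0044.
At M' = 273: x_1* = 43.4062. Change: 43.4062 − 31.0044 = 12.4018.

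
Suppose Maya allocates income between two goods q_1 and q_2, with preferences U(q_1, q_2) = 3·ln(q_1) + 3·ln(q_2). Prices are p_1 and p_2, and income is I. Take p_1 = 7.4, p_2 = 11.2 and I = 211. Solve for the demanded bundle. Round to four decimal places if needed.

q_1* = 14.2568, q_2* = 9.4196

MU_q_1/MU_q_2 = (3·q_2)/(3·q_1); tangency sets this equal to p_1/p_2.
Rearranging, p_2·q_2 = p_1·q_1. Substituting into the budget gives p_1·q_1·(1 + 1) = I.
Demand: q_1*(p_1,p_2,I) = 0.5·I/p_1 and q_2* = 0.5·I/p_2.
At p_1=7.4, p_2=11.2, I=211: q_1* = 0.5·211/7.4 = 14.2568, q_2* = 9.4196.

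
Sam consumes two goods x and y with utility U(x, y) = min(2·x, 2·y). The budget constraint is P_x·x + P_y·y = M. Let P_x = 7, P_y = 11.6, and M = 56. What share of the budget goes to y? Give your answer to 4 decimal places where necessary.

Leontief preferences: the optimum is at the kink where x/2 = y/2, i.e. y = x.
Budget: P_x·x + P_y·x = M, so (2·P_x + 2·P_y)·x = 2·M.
Demand: x*(P_x,P_y,M) = 2·M/(2·P_x + 2·P_y), y* = 2·M/(2·P_x + 2·P_y).
Here 2·7 + 2·11.6 = 37.2, giving x* = 3.0108 and y* = 3.0108.
Expenditure on y: 11.6·3.0108 = 34.9247; share = 0.6237.

share on y = 0.6237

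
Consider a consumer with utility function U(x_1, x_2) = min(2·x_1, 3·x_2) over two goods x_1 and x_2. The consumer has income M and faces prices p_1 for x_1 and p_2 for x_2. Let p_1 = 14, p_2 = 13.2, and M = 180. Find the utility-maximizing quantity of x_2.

Leontief preferences: the optimum is at the kink where x_1/3 = x_2/2, i.e. x_2 = (2/3)·x_1.
Budget: p_1·x_1 + p_2·(2/3)·x_1 = M, so (3·p_1 + 2·p_2)·x_1 = 3·M.
Demand: x_1*(p_1,p_2,M) = 3·M/(3·p_1 + 2·p_2), x_2* = 2·M/(3·p_1 + 2·p_2).
Here 3·14 + 2·13.2 = 68.4, giving x_2* = 5.2632.

x_2* = 5.2632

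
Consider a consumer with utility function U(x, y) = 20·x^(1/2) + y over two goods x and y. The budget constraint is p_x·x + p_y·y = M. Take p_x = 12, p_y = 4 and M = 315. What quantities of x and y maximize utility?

x* = 11.1111, y* = 45.4167

Thus x* = (10·p_y/p_x)² — independent of M — with the rest of income spent on y.
Plugging in: x* = (10·4/12)² = 11.1111, y* = 45.4167.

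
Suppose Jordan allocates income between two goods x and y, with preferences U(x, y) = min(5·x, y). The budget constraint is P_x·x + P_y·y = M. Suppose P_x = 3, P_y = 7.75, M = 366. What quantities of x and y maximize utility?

With perfect complements, no substitution: consume in ratio x:y = 1:5.
Budget: P_x·x + P_y·5·x = M, so (P_x + 5·P_y)·x = M.
Demand: x*(P_x,P_y,M) = M/(P_x + 5·P_y), y* = 5·M/(P_x + 5·P_y).
Here 3 + 5·7.75 = 41.75, giving x* = 8.7665 and y* = 43.8323.

x* = 8.7665, y* = 43.8323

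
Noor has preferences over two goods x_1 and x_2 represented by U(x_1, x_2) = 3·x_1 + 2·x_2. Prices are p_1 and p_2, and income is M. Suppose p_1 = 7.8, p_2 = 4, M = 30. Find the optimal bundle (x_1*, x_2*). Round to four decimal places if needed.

x_1* = 0, x_2* = 7.5

Linear utility — the consumer picks whichever good has higher MU/price: 3/7.8 = 0.3846 vs 2/4 = 0.5.
x_2 gives more utility per dollar, so spend all income on x_2: x_2* = M/p_2, x_1* = 0.
Numerically: x_1* = 0, x_2* = 7.5.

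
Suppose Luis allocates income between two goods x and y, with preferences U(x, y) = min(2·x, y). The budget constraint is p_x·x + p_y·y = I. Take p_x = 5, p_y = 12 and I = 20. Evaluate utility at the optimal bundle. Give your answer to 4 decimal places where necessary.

Leontief preferences: the optimum is at the kink where x/1 = y/2, i.e. y = 2·x.
Budget: p_x·x + p_y·2·x = I, so (p_x + 2·p_y)·x = I.
Demand: x*(p_x,p_y,I) = I/(p_x + 2·p_y), y* = 2·I/(p_x + 2·p_y).
Here 5 + 2·12 = 29, giving x* = 0.6897 and y* = 1.3793.
Utility at the optimum: U(0.6897, 1.3793) = 1.3793.

V = 1.3793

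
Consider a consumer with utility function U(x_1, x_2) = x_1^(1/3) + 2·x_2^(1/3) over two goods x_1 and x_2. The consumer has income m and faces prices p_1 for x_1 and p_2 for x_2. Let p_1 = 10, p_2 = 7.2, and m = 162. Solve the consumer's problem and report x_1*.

MU_x_1 ∝ x_1^(-2/3), MU_x_2 ∝ 2·x_2^(-2/3), so MRS = (1/2)·(x_2/x_1)^(2/3) = p_1/p_2.
Solve for the ratio: x_2/x_1 = [2·p_1/p_2]^(1.5).
With the ratio pinned down, the budget gives x_1* = m/(p_1 + p_2·(x_2/x_1)) and x_2* = (x_2/x_1)·x_1*.
Numerically x_2/x_1 = 4.62963, so x_1* = 162/(10 + 7.2·4.62963) = 3.7385.

x_1* = 3.7385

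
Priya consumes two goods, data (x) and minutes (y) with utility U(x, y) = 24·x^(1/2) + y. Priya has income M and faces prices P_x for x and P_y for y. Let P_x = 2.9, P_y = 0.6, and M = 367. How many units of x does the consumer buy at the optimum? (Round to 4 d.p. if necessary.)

Utility is quasi-linear in y; the FOC for x is 12/√x = P_x/P_y.
Solve: √x = 12·P_y/P_x, so x*(P_x,P_y) = (12·P_y/P_x)², and y* = (M − P_x·x*)/P_y.
Plugging in: x* = (12·0.6/2.9)² = 6.1641.

x* = 6.1641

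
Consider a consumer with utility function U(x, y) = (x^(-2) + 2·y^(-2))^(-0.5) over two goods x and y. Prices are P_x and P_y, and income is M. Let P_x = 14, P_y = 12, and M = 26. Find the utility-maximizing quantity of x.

With the ratio pinned down, the budget gives x* = M/(P_x + P_y·(y/x)) and y* = (y/x)·x*.
Numerically y/x = 1.326352, so x* = 26/(14 + 12·1.326352) = 0.8691.

x* = 0.8691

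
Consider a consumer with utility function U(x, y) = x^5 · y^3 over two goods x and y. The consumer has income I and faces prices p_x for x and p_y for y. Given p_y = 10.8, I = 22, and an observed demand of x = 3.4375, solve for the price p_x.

The MRS is (5/3)·y/x. Set MRS = p_x/p_y.
So 5·p_y·y = 3·p_x·x; combined with the budget, a share 0.625 of income goes to x.
Demand: x*(p_x,p_y,I) = 0.625·I/p_x and y* = 0.375·I/p_y.
Set x* = 3.4375 in the demand function and solve for p_x: p_x = 4.

p_x = 4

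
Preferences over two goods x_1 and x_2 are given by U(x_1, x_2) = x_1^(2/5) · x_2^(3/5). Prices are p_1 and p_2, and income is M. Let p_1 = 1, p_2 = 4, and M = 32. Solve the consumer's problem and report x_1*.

Tangency: MRS = (2/3)·x_2/x_1 = p_1/p_2.
So 0.4·p_2·x_2 = 0.6·p_1·x_1; combined with the budget, a share 0.4 of income goes to x_1.
Demand: x_1*(p_1,p_2,M) = 0.4·M/p_1 and x_2* = 0.6·M/p_2.
At p_1=1, p_2=4, M=32: x_1* = 0.4·32/1 = 12.8.

x_1* = 12.8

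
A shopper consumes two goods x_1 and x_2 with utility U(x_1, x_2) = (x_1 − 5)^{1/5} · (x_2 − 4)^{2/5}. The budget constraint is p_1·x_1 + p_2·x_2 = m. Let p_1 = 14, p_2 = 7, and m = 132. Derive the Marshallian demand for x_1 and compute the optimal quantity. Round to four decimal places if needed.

x_1* = 5.8095

This is Cobb-Douglas in (x_1−5, x_2−4): tangency gives 0.2·p_2·(x_2−4) = 0.4·p_1·(x_1−5).
After buying the subsistence bundle (5, 4), a share 1/3 of the remaining income goes to x_1: x_1* = 5 + 1/3·(m − 5p_1 − 4p_2)/p_1.
Discretionary income = 132 − 5·14 − 4·7 = 34; x_1* = 5 + 1/3·34/14 = 5.8095.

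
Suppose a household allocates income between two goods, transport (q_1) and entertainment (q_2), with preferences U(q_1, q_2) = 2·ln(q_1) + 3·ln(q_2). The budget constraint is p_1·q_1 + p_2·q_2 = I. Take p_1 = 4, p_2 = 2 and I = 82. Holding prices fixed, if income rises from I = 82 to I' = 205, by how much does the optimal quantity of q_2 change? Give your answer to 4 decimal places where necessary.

Δq_2* = 36.9

The MRS is (2/3)·q_2/q_1. Set MRS = p_1/p_2.
So 2·p_2·q_2 = 3·p_1·q_1; combined with the budget, a share 0.4 of income goes to q_1.
Demand: q_1*(p_1,p_2,I) = 0.4·I/p_1 and q_2* = 0.6·I/p_2.
At p_1=4, p_2=2, I=82: q_2* = 0.6·82/2 = 24.6.
At I' = 205: q_2* = 61.5. Change: 61.5 − 24.6 = 36.9.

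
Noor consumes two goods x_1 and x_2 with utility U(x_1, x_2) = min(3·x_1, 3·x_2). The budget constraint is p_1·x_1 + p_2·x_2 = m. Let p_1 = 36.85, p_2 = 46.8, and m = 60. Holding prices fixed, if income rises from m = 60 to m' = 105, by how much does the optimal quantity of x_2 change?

Δx_2* = 0.538

With perfect complements, no substitution: consume in ratio x_1:x_2 = 3:3.
Budget: p_1·x_1 + p_2·x_1 = m, so (3·p_1 + 3·p_2)·x_1 = 3·m.
Demand: x_1*(p_1,p_2,m) = 3·m/(3·p_1 + 3·p_2), x_2* = 3·m/(3·p_1 + 3·p_2).
Here 3·36.85 + 3·46.8 = 250.95, giving x_2* = 0.7173.
At m' = 105: x_2* = 1.2552. Change: 1.2552 − 0.7173 = 0.538.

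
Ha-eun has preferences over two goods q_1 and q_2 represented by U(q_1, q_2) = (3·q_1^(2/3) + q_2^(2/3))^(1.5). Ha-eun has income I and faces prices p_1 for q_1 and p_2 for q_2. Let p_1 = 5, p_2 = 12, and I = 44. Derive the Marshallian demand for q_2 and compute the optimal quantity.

q_2* = 0.0234

MRS = MU_q_1/MU_q_2 = 3·(q_2/q_1)^(1/3). Set equal to p_1/p_2.
Hence q_2/q_1 = ((1/3)·p_1/p_2)^(1/(1/3)), i.e. raised to the 3 power.
Substitute q_2 = (q_2/q_1)·q_1 into the budget: q_1* = I/(p_1 + p_2·(q_2/q_1)).
Numerically q_2/q_1 = 0.002679, so q_1* = 44/(5 + 12·0.002679) = 8.7438 and q_2* = 0.002679·8.7438 = 0.0234.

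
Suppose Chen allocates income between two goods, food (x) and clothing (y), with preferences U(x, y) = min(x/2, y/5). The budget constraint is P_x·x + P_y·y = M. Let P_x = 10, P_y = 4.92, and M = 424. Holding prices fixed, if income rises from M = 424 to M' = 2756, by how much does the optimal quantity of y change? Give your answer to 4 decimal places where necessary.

Δy* = 261.435

Demand: x*(P_x,P_y,M) = 2·M/(2·P_x + 5·P_y), y* = 5·M/(2·P_x + 5·P_y).
Here 2·10 + 5·4.92 = 44.6, giving y* = 47.5336.
At M' = 2756: y* = 308.9686. Change: 308.9686 − 47.5336 = 261.435.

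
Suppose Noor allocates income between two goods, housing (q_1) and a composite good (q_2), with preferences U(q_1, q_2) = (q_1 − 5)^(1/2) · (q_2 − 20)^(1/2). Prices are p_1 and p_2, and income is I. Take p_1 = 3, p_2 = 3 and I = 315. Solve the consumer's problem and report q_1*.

q_1* = 45

This is Cobb-Douglas in (q_1−5, q_2−20): tangency gives 0.5·p_2·(q_2−20) = 0.5·p_1·(q_1−5).
Substituting into the budget: q_1* = 5 + 0.5·(I − 5·p_1 − 20·p_2)/p_1, and q_2* = 20 + 0.5·(…)/p_2.
Discretionary income = 315 − 5·3 − 20·3 = 240; q_1* = 5 + 0.5·240/3 = 45.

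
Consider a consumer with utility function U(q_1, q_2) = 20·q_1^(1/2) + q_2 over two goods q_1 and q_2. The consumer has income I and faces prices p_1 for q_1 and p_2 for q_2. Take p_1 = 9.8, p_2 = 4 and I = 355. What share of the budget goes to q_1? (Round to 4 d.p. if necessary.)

MU_q_1 = 10/√q_1, MU_q_2 = 1. Tangency: 10/√q_1 = p_1/p_2.
Solve: √q_1 = 10·p_2/p_1, so q_1*(p_1,p_2) = (10·p_2/p_1)², and q_2* = (I − p_1·q_1*)/p_2.
Plugging in: q_1* = (10·4/9.8)² = 16.6597, q_2* = 47.9337.
Expenditure on q_1: 9.8·16.6597 = 163.2653; share = 0.4599.

share on q_1 = 0.4599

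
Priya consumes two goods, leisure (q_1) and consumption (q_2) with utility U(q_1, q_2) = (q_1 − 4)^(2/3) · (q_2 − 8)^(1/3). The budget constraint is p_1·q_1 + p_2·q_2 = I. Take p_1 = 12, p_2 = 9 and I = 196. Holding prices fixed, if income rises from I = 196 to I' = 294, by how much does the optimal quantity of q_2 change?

Let q_1' = q_1−4, q_2' = q_2−8. MRS = 2·q_2'/q_1' = p_1/p_2.
After buying the subsistence bundle (4, 8), a share 2/3 of the remaining income goes to q_1: q_1* = 4 + 2/3·(I − 4p_1 − 8p_2)/p_1.
Discretionary income = 196 − 4·12 − 8·9 = 76; q_2* = 8 + 1/3·76/9 = 10.8148.
At I' = 294: q_2* = 14.4444. Change: 14.4444 − 10.8148 = 3.6296.

Δq_2* = 3.6296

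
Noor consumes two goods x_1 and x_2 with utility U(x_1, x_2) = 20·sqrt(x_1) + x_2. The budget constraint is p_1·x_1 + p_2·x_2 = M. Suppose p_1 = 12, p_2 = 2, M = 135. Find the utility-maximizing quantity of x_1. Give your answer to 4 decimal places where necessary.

Set MRS = p_1/p_2: 10·x_1^(−1/2) = p_1/p_2.
Thus x_1* = (10·p_2/p_1)² — independent of M — with the rest of income spent on x_2.
Plugging in: x_1* = (10·2/12)² = 2.7778.

x_1* = 2.7778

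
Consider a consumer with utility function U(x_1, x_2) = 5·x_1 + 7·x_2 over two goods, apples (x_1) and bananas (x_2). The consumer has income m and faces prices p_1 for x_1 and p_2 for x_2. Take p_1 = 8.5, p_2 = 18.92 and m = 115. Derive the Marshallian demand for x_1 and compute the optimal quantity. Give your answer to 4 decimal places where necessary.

x_1* = 13.5294

Linear utility — the consumer picks whichever good has higher MU/price: 5/8.5 = 0.5882 vs 7/18.92 = 0.37.
x_1 gives more utility per dollar, so spend all income on x_1: x_1* = m/p_1, x_2* = 0.
Numerically: x_1* = 13.5294, x_2* = 0.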